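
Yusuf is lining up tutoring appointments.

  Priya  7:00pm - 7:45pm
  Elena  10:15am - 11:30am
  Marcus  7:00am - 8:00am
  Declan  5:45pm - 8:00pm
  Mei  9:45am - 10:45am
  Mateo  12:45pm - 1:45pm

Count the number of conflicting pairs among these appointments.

Check each pair: they overlap iff neither finishes before the other starts.
Sorted by start: Marcus, Mei, Elena, Mateo, Declan, Priya.
Mei starts after Marcus ends, so Marcus has no further overlaps.
Elena starts before Mei ends → Mei and Elena overlap.
Mateo starts after Mei ends, so Mei has no further overlaps.
Mateo starts after Elena ends, so Elena has no further overlaps.
Declan starts after Mateo ends, so Mateo has no further overlaps.
Priya starts before Declan ends → Declan and Priya overlap.
Overlapping pairs: Declan & Priya, Elena & Mei — 2 in total.

2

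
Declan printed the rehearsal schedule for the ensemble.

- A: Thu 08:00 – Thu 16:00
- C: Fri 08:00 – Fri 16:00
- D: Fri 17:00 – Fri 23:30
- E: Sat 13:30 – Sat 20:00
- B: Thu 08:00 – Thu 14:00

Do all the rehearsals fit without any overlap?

No

Sorted by start: A, B, C, D, E.
B starts before A ends → A and B overlap.
That's a conflict, so the schedule is not conflict-free.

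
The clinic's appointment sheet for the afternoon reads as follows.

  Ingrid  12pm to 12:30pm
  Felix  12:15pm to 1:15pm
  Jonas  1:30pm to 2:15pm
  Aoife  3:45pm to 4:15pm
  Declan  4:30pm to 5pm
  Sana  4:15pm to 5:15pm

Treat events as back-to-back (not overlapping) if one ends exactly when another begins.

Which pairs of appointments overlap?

Declan & Sana, Felix & Ingrid

Two intervals overlap when each starts before the other ends.
Sorted by start: Ingrid, Felix, Jonas, Aoife, Sana, Declan.
Felix starts before Ingrid ends → Ingrid and Felix overlap.
Jonas starts after Ingrid ends, so nothing later overlaps Ingrid either.
Jonas starts after Felix ends, so nothing later overlaps Felix either.
Aoife starts after Jonas ends, so nothing later overlaps Jonas either.
Sana starts exactly when Aoife ends (back-to-back, no overlap), so nothing later overlaps Aoife either.
Declan starts before Sana ends → Sana and Declan overlap.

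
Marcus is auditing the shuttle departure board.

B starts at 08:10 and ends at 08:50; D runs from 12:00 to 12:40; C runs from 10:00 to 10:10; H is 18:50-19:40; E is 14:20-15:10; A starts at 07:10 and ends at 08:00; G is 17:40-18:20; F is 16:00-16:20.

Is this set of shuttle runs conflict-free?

Yes

Check each pair: they overlap iff neither finishes before the other starts.
Sorted by start: A, B, C, D, E, F, G, H.
B starts after A ends; A is clear from here.
C starts after B ends; B is clear from here.
D starts after C ends; C is clear from here.
E starts after D ends; D is clear from here.
F starts after E ends; E is clear from here.
G starts after F ends; F is clear from here.
H starts after G ends.
Every pair is clear; the schedule has no overlaps.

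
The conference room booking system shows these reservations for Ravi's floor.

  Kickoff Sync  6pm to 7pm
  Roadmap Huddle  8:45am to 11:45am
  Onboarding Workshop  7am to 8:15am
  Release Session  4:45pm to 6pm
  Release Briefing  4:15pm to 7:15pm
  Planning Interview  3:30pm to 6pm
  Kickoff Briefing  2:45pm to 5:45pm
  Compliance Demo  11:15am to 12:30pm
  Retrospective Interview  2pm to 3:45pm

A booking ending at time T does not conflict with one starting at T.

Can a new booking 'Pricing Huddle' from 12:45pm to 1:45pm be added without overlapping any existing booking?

Onboarding Workshop: ends 8:15am at or before Pricing Huddle starts 12:45pm → clear.
Roadmap Huddle: ends 11:45am at or before Pricing Huddle starts 12:45pm → clear.
Compliance Demo: ends 12:30pm at or before Pricing Huddle starts 12:45pm → clear.
Retrospective Interview: starts 2pm at or after Pricing Huddle ends 1:45pm → clear.
Kickoff Briefing: starts 2:45pm at or after Pricing Huddle ends 1:45pm → clear.
Planning Interview: starts 3:30pm at or after Pricing Huddle ends 1:45pm → clear.
Release Briefing: starts 4:15pm at or after Pricing Huddle ends 1:45pm → clear.
Release Session: starts 4:45pm at or after Pricing Huddle ends 1:45pm → clear.
Kickoff Sync: starts 6pm at or after Pricing Huddle ends 1:45pm → clear.

Yes — the slot is free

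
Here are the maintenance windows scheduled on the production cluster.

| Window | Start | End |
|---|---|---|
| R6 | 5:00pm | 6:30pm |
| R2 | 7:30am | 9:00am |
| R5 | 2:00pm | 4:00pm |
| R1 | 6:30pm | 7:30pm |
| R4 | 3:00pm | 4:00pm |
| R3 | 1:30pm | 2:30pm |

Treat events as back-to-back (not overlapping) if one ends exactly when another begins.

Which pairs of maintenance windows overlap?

Sorted by start: R2, R3, R5, R4, R6, R1.
R3 starts after R2 ends, so nothing later overlaps R2 either.
R5 starts before R3 ends → R3 and R5 overlap.
R4 starts after R3 ends, so nothing later overlaps R3 either.
R4 starts before R5 ends → R5 and R4 overlap.
R6 starts after R5 ends, so nothing later overlaps R5 either.
R6 starts after R4 ends, so nothing later overlaps R4 either.
R1 starts exactly when R6 ends (back-to-back, no overlap).

R3 & R5, R4 & R5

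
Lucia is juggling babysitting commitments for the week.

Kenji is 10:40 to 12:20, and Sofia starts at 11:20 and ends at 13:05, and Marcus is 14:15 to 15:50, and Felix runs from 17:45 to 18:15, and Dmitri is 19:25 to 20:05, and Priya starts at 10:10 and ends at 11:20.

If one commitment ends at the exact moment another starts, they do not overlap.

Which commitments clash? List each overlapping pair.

Sorted by start: Priya, Kenji, Sofia, Marcus, Felix, Dmitri.
Kenji starts before Priya ends → Priya and Kenji overlap.
Sofia starts exactly when Priya ends (back-to-back, no overlap), so Priya has no further overlaps.
Sofia starts before Kenji ends → Kenji and Sofia overlap.
Marcus starts after Kenji ends, so Kenji has no further overlaps.
Marcus starts after Sofia ends, so Sofia has no further overlaps.
Felix starts after Marcus ends, so Marcus has no further overlaps.
Dmitri starts after Felix ends.

Kenji & Priya, Kenji & Sofia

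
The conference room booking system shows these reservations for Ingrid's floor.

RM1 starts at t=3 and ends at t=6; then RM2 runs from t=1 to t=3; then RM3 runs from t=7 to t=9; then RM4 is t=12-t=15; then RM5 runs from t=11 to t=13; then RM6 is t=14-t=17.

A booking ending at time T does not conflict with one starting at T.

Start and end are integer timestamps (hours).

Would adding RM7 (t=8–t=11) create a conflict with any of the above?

RM2: ends t=3 at or before RM7 starts t=8 → clear.
RM1: ends t=6 at or before RM7 starts t=8 → clear.
RM3: starts t=7 before RM7 ends t=11, and ends t=9 after RM7 starts t=8 → overlap.
RM5: starts t=11 at or after RM7 ends t=11 → clear.
RM4: starts t=12 at or after RM7 ends t=11 → clear.
RM6: starts t=14 at or after RM7 ends t=11 → clear.
RM7 overlaps RM3.

Yes — it overlaps RM3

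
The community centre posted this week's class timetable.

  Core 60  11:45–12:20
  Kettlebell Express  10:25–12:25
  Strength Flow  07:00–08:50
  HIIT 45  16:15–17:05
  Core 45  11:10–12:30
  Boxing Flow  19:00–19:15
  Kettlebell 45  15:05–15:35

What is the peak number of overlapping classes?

Walk through starts and ends in time order (an end at T is processed before a start at T):
07:00 start Strength Flow → 1
08:50 end Strength Flow → 0
10:25 start Kettlebell Express → 1
11:10 start Core 45 → 2
11:45 start Core 60 → 3
12:20 end Core 60 → 2
12:25 end Kettlebell Express → 1
12:30 end Core 45 → 0
15:05 start Kettlebell 45 → 1
15:35 end Kettlebell 45 → 0
16:15 start HIIT 45 → 1
17:05 end HIIT 45 → 0
19:00 start Boxing Flow → 1
19:15 end Boxing Flow → 0
Peak is 3, at 11:45 (Core 45, Core 60, Kettlebell Express).

3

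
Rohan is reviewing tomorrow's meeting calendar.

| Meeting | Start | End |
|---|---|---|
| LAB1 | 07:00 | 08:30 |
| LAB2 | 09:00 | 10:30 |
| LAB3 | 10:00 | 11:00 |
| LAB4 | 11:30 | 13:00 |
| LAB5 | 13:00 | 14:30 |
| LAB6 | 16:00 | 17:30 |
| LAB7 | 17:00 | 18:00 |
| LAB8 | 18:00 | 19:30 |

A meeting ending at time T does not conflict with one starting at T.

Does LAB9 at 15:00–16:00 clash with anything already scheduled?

No — it doesn't clash with anything

LAB1: ends 08:30 at or before LAB9 starts 15:00 → clear.
LAB2: ends 10:30 at or before LAB9 starts 15:00 → clear.
LAB3: ends 11:00 at or before LAB9 starts 15:00 → clear.
LAB4: ends 13:00 at or before LAB9 starts 15:00 → clear.
LAB5: ends 14:30 at or before LAB9 starts 15:00 → clear.
LAB6: starts 16:00 at or after LAB9 ends 16:00 → clear.
LAB7: starts 17:00 at or after LAB9 ends 16:00 → clear.
LAB8: starts 18:00 at or after LAB9 ends 16:00 → clear.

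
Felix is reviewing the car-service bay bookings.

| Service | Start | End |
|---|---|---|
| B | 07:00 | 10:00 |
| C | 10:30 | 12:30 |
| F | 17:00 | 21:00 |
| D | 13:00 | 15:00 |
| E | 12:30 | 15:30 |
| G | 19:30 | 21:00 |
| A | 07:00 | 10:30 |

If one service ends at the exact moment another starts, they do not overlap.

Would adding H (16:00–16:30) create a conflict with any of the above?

A: ends 10:30 at or before H starts 16:00 → clear.
B: ends 10:00 at or before H starts 16:00 → clear.
C: ends 12:30 at or before H starts 16:00 → clear.
E: ends 15:30 at or before H starts 16:00 → clear.
D: ends 15:00 at or before H starts 16:00 → clear.
F: starts 17:00 at or after H ends 16:30 → clear.
G: starts 19:30 at or after H ends 16:30 → clear.

No — it doesn't clash with anything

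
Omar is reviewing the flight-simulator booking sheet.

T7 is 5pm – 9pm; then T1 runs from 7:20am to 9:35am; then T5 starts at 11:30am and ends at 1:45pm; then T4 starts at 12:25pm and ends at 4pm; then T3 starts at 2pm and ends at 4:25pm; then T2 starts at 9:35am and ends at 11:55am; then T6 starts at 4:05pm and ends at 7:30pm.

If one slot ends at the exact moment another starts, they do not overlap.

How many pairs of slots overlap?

Sorted by start: T1, T2, T5, T4, T3, T6, T7.
T2 starts exactly when T1 ends (back-to-back, no overlap), so nothing later overlaps T1 either.
T5 starts before T2 ends → T2 and T5 overlap.
T4 starts after T2 ends, so nothing later overlaps T2 either.
T4 starts before T5 ends → T5 and T4 overlap.
T3 starts after T5 ends, so nothing later overlaps T5 either.
T3 starts before T4 ends → T4 and T3 overlap.
T6 starts after T4 ends, so nothing later overlaps T4 either.
T6 starts before T3 ends → T3 and T6 overlap.
T7 starts after T3 ends.
T7 starts before T6 ends → T6 and T7 overlap.
Overlapping pairs: T2 & T5, T3 & T4, T3 & T6, T4 & T5, T6 & T7 — 5 in total.

5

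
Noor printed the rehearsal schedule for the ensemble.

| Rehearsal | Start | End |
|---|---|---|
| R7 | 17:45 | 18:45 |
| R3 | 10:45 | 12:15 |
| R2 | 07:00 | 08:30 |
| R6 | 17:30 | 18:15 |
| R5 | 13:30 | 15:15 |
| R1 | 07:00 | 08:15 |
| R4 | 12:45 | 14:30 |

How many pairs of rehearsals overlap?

Check each pair: they overlap iff neither finishes before the other starts.
Sorted by start: R1, R2, R3, R4, R5, R6, R7.
R2 starts before R1 ends → R1 and R2 overlap.
R3 starts after R1 ends — done with R1.
R3 starts after R2 ends — done with R2.
R4 starts after R3 ends — done with R3.
R5 starts before R4 ends → R4 and R5 overlap.
R6 starts after R4 ends — done with R4.
R6 starts after R5 ends — done with R5.
R7 starts before R6 ends → R6 and R7 overlap.
Overlapping pairs: R1 & R2, R4 & R5, R6 & R7 — 3 in total.

3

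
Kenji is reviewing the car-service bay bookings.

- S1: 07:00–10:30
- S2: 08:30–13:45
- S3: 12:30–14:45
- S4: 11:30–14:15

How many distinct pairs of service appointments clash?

Two intervals overlap when each starts before the other ends.
Sorted by start: S1, S2, S4, S3.
S2 starts before S1 ends → S1 and S2 overlap.
S4 starts after S1 ends — done with S1.
S4 starts before S2 ends → S2 and S4 overlap.
S3 starts before S2 ends → S2 and S3 overlap.
S3 starts before S4 ends → S4 and S3 overlap.
Overlapping pairs: S1 & S2, S2 & S3, S2 & S4, S3 & S4 — 4 in total.

4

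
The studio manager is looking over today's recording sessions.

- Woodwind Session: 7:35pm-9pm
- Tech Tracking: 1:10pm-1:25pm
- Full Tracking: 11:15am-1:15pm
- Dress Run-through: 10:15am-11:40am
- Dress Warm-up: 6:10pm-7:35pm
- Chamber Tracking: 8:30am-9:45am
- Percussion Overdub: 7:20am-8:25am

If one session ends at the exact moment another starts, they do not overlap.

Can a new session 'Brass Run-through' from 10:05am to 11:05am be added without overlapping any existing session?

No — it overlaps Dress Run-through

Percussion Overdub: ends 8:25am at or before Brass Run-through starts 10:05am → clear.
Chamber Tracking: ends 9:45am at or before Brass Run-through starts 10:05am → clear.
Dress Run-through: starts 10:15am before Brass Run-through ends 11:05am, and ends 11:40am after Brass Run-through starts 10:05am → overlap.
Full Tracking: starts 11:15am at or after Brass Run-through ends 11:05am → clear.
Tech Tracking: starts 1:10pm at or after Brass Run-through ends 11:05am → clear.
Dress Warm-up: starts 6:10pm at or after Brass Run-through ends 11:05am → clear.
Woodwind Session: starts 7:35pm at or after Brass Run-through ends 11:05am → clear.
Brass Run-through overlaps Dress Run-through.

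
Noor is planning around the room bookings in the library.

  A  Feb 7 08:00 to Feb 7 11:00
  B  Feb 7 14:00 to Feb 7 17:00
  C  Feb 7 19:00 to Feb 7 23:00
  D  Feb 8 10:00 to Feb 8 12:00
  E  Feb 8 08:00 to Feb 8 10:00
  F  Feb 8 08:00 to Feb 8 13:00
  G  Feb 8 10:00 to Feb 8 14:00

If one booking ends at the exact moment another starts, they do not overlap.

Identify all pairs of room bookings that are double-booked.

Two intervals overlap when each starts before the other ends.
Sorted by start: A, B, C, E, F, D, G.
B starts after A ends, so nothing later overlaps A either.
C starts after B ends, so nothing later overlaps B either.
E starts after C ends, so nothing later overlaps C either.
F starts before E ends → E and F overlap.
D starts exactly when E ends (back-to-back, no overlap), so nothing later overlaps E either.
D starts before F ends → F and D overlap.
G starts before F ends → F and G overlap.
G starts before D ends → D and G overlap.

D & F, D & G, E & F, F & G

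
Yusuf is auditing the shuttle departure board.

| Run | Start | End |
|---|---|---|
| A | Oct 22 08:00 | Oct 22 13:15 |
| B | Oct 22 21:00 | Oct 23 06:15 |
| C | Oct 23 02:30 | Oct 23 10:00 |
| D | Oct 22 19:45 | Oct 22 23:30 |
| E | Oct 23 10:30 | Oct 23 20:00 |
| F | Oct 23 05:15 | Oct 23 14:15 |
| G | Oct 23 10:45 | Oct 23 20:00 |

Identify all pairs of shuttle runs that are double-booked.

Check each pair: they overlap iff neither finishes before the other starts.
Sorted by start: A, D, B, C, F, E, G.
D starts after A ends — done with A.
B starts before D ends → D and B overlap.
C starts after D ends — done with D.
C starts before B ends → B and C overlap.
F starts before B ends → B and F overlap.
E starts after B ends — done with B.
F starts before C ends → C and F overlap.
E starts after C ends — done with C.
E starts before F ends → F and E overlap.
G starts before F ends → F and G overlap.
G starts before E ends → E and G overlap.

B & C, B & D, B & F, C & F, E & F, E & G, F & G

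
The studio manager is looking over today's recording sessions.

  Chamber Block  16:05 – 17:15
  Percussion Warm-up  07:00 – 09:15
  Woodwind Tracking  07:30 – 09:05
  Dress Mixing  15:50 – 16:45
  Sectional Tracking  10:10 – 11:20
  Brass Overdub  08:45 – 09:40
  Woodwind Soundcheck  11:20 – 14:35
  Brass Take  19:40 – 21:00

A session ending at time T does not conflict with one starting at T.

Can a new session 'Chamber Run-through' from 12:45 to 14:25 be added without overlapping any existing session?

Percussion Warm-up: ends 09:15 at or before Chamber Run-through starts 12:45 → clear.
Woodwind Tracking: ends 09:05 at or before Chamber Run-through starts 12:45 → clear.
Brass Overdub: ends 09:40 at or before Chamber Run-through starts 12:45 → clear.
Sectional Tracking: ends 11:20 at or before Chamber Run-through starts 12:45 → clear.
Woodwind Soundcheck: starts 11:20 before Chamber Run-through ends 14:25, and ends 14:35 after Chamber Run-through starts 12:45 → overlap.
Dress Mixing: starts 15:50 at or after Chamber Run-through ends 14:25 → clear.
Chamber Block: starts 16:05 at or after Chamber Run-through ends 14:25 → clear.
Brass Take: starts 19:40 at or after Chamber Run-through ends 14:25 → clear.
Chamber Run-through overlaps Woodwind Soundcheck.

No — it overlaps Woodwind Soundcheck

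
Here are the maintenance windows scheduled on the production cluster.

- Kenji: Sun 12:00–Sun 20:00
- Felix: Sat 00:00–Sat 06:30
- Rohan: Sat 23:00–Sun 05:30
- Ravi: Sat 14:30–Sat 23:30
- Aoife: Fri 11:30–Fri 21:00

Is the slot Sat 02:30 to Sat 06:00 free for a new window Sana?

Aoife: ends Fri 21:00 at or before Sana starts Sat 02:30 → clear.
Felix: starts Sat 00:00 before Sana ends Sat 06:00, and ends Sat 06:30 after Sana starts Sat 02:30 → overlap.
Ravi: starts Sat 14:30 at or after Sana ends Sat 06:00 → clear.
Rohan: starts Sat 23:00 at or after Sana ends Sat 06:00 → clear.
Kenji: starts Sun 12:00 at or after Sana ends Sat 06:00 → clear.
Sana overlaps Felix.

No — it overlaps Felix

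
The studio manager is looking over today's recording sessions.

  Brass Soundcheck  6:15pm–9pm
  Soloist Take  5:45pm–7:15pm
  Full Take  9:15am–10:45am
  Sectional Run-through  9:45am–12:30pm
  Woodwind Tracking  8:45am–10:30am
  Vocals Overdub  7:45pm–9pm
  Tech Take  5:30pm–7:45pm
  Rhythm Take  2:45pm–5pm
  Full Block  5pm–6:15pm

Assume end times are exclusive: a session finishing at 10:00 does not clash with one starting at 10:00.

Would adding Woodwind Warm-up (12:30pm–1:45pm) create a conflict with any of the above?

No — it doesn't clash with anything

Woodwind Tracking: ends 10:30am at or before Woodwind Warm-up starts 12:30pm → clear.
Full Take: ends 10:45am at or before Woodwind Warm-up starts 12:30pm → clear.
Sectional Run-through: ends 12:30pm at or before Woodwind Warm-up starts 12:30pm → clear.
Rhythm Take: starts 2:45pm at or after Woodwind Warm-up ends 1:45pm → clear.
Full Block: starts 5pm at or after Woodwind Warm-up ends 1:45pm → clear.
Tech Take: starts 5:30pm at or after Woodwind Warm-up ends 1:45pm → clear.
Soloist Take: starts 5:45pm at or after Woodwind Warm-up ends 1:45pm → clear.
Brass Soundcheck: starts 6:15pm at or after Woodwind Warm-up ends 1:45pm → clear.
Vocals Overdub: starts 7:45pm at or after Woodwind Warm-up ends 1:45pm → clear.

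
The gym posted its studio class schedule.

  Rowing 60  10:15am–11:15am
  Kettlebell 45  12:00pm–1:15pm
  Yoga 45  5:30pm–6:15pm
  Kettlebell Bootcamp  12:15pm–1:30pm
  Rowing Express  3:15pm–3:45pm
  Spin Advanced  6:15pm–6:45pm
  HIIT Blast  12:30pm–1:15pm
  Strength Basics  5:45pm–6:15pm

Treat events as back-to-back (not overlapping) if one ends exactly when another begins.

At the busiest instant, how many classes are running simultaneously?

Sort all start/end points and keep a running count:
10:15am start Rowing 60 → 1
11:15am end Rowing 60 → 0
12:00pm start Kettlebell 45 → 1
12:15pm start Kettlebell Bootcamp → 2
12:30pm start HIIT Blast → 3
1:15pm end HIIT Blast → 2
1:15pm end Kettlebell 45 → 1
1:30pm end Kettlebell Bootcamp → 0
3:15pm start Rowing Express → 1
3:45pm end Rowing Express → 0
5:30pm start Yoga 45 → 1
5:45pm start Strength Basics → 2
6:15pm end Strength Basics → 1
6:15pm end Yoga 45 → 0
6:15pm start Spin Advanced → 1
6:45pm end Spin Advanced → 0
Peak is 3, at 12:30pm (HIIT Blast, Kettlebell 45, Kettlebell Bootcamp).

3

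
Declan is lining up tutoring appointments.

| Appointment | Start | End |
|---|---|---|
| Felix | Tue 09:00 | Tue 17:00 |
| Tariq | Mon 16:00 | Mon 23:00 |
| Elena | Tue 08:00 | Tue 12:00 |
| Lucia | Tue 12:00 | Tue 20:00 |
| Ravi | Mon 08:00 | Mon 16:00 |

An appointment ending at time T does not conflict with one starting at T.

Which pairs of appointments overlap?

Elena & Felix, Felix & Lucia

Sorted by start: Ravi, Tariq, Elena, Felix, Lucia.
Tariq starts exactly when Ravi ends (back-to-back, no overlap); Ravi is clear from here.
Elena starts after Tariq ends; Tariq is clear from here.
Felix starts before Elena ends → Elena and Felix overlap.
Lucia starts exactly when Elena ends (back-to-back, no overlap).
Lucia starts before Felix ends → Felix and Lucia overlap.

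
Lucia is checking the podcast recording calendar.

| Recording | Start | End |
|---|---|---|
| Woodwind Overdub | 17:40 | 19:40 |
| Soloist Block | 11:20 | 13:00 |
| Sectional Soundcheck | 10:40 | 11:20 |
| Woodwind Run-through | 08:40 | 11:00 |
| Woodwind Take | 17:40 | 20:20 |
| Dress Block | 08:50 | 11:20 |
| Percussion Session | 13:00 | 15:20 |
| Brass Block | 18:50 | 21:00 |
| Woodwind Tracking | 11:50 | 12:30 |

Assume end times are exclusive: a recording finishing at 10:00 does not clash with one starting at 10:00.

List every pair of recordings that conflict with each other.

Sorted by start: Woodwind Run-through, Dress Block, Sectional Soundcheck, Soloist Block, Woodwind Tracking, Percussion Session, Woodwind Overdub, Woodwind Take, Brass Block.
Dress Block starts before Woodwind Run-through ends → Woodwind Run-through and Dress Block overlap.
Sectional Soundcheck starts before Woodwind Run-through ends → Woodwind Run-through and Sectional Soundcheck overlap.
Soloist Block starts after Woodwind Run-through ends; Woodwind Run-through is clear from here.
Sectional Soundcheck starts before Dress Block ends → Dress Block and Sectional Soundcheck overlap.
Soloist Block starts exactly when Dress Block ends (back-to-back, no overlap); Dress Block is clear from here.
Soloist Block starts exactly when Sectional Soundcheck ends (back-to-back, no overlap); Sectional Soundcheck is clear from here.
Woodwind Tracking starts before Soloist Block ends → Soloist Block and Woodwind Tracking overlap.
Percussion Session starts exactly when Soloist Block ends (back-to-back, no overlap); Soloist Block is clear from here.
Percussion Session starts after Woodwind Tracking ends; Woodwind Tracking is clear from here.
Woodwind Overdub starts after Percussion Session ends; Percussion Session is clear from here.
Woodwind Take starts before Woodwind Overdub ends → Woodwind Overdub and Woodwind Take overlap.
Brass Block starts before Woodwind Overdub ends → Woodwind Overdub and Brass Block overlap.
Brass Block starts before Woodwind Take ends → Woodwind Take and Brass Block overlap.

Brass Block & Woodwind Overdub, Brass Block & Woodwind Take, Dress Block & Sectional Soundcheck, Dress Block & Woodwind Run-through, Sectional Soundcheck & Woodwind Run-through, Soloist Block & Woodwind Tracking, Woodwind Overdub & Woodwind Take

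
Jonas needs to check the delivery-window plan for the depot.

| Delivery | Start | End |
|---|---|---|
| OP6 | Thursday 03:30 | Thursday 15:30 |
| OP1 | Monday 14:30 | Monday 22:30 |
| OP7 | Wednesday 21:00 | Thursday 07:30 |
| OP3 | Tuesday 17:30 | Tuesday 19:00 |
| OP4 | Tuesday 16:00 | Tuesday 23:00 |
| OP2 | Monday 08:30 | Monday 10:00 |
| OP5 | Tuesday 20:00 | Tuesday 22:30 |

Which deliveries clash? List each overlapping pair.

OP3 & OP4, OP4 & OP5, OP6 & OP7

Two intervals overlap when each starts before the other ends.
Sorted by start: OP2, OP1, OP4, OP3, OP5, OP7, OP6.
OP1 starts after OP2 ends, so nothing later overlaps OP2 either.
OP4 starts after OP1 ends, so nothing later overlaps OP1 either.
OP3 starts before OP4 ends → OP4 and OP3 overlap.
OP5 starts before OP4 ends → OP4 and OP5 overlap.
OP7 starts after OP4 ends, so nothing later overlaps OP4 either.
OP5 starts after OP3 ends, so nothing later overlaps OP3 either.
OP7 starts after OP5 ends, so nothing later overlaps OP5 either.
OP6 starts before OP7 ends → OP7 and OP6 overlap.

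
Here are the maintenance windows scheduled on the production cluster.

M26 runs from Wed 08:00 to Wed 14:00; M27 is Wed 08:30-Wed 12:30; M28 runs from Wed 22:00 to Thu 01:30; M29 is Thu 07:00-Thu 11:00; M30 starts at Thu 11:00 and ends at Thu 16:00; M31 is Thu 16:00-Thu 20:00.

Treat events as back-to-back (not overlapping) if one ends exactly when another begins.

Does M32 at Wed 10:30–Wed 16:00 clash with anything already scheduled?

Yes — it overlaps M26, M27

M26: starts Wed 08:00 before M32 ends Wed 16:00, and ends Wed 14:00 after M32 starts Wed 10:30 → overlap.
M27: starts Wed 08:30 before M32 ends Wed 16:00, and ends Wed 12:30 after M32 starts Wed 10:30 → overlap.
M28: starts Wed 22:00 at or after M32 ends Wed 16:00 → clear.
M29: starts Thu 07:00 at or after M32 ends Wed 16:00 → clear.
M30: starts Thu 11:00 at or after M32 ends Wed 16:00 → clear.
M31: starts Thu 16:00 at or after M32 ends Wed 16:00 → clear.
M32 overlaps M26, M27.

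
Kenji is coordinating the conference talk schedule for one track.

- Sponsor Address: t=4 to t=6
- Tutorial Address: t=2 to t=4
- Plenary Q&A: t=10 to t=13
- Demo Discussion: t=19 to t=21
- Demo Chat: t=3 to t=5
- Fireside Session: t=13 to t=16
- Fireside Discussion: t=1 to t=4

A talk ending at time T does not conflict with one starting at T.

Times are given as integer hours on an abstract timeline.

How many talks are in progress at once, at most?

Sort all start/end points and keep a running count:
t=1 start Fireside Discussion → 1
t=2 start Tutorial Address → 2
t=3 start Demo Chat → 3
t=4 end Fireside Discussion → 2
t=4 end Tutorial Address → 1
t=4 start Sponsor Address → 2
t=5 end Demo Chat → 1
t=6 end Sponsor Address → 0
t=10 start Plenary Q&A → 1
t=13 end Plenary Q&A → 0
t=13 start Fireside Session → 1
t=16 end Fireside Session → 0
t=19 start Demo Discussion → 1
t=21 end Demo Discussion → 0
Peak is 3, at t=3 (Demo Chat, Fireside Discussion, Tutorial Address).

3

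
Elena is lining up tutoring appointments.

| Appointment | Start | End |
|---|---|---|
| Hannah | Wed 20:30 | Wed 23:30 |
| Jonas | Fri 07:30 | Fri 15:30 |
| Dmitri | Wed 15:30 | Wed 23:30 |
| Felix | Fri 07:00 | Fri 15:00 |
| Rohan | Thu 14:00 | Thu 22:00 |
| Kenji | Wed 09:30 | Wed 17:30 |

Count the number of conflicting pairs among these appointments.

Sorted by start: Kenji, Dmitri, Hannah, Rohan, Felix, Jonas.
Dmitri starts before Kenji ends → Kenji and Dmitri overlap.
Hannah starts after Kenji ends; Kenji is clear from here.
Hannah starts before Dmitri ends → Dmitri and Hannah overlap.
Rohan starts after Dmitri ends; Dmitri is clear from here.
Rohan starts after Hannah ends; Hannah is clear from here.
Felix starts after Rohan ends; Rohan is clear from here.
Jonas starts before Felix ends → Felix and Jonas overlap.
Overlapping pairs: Dmitri & Hannah, Dmitri & Kenji, Felix & Jonas — 3 in total.

3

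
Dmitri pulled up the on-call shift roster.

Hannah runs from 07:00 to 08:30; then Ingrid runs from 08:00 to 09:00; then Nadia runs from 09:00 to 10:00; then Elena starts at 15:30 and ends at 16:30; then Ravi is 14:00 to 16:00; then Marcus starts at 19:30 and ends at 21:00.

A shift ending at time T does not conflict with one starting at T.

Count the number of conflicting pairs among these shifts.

2

Two intervals overlap when each starts before the other ends.
Sorted by start: Hannah, Ingrid, Nadia, Ravi, Elena, Marcus.
Ingrid starts before Hannah ends → Hannah and Ingrid overlap.
Nadia starts after Hannah ends, so nothing later overlaps Hannah either.
Nadia starts exactly when Ingrid ends (back-to-back, no overlap), so nothing later overlaps Ingrid either.
Ravi starts after Nadia ends, so nothing later overlaps Nadia either.
Elena starts before Ravi ends → Ravi and Elena overlap.
Marcus starts after Ravi ends.
Marcus starts after Elena ends.
Overlapping pairs: Elena & Ravi, Hannah & Ingrid — 2 in total.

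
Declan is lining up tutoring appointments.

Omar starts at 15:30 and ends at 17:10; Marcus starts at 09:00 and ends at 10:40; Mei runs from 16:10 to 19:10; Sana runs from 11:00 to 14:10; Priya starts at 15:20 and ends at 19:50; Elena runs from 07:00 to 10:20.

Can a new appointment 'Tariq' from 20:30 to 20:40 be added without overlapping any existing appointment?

Yes — the slot is free

Elena: ends 10:20 at or before Tariq starts 20:30 → clear.
Marcus: ends 10:40 at or before Tariq starts 20:30 → clear.
Sana: ends 14:10 at or before Tariq starts 20:30 → clear.
Priya: ends 19:50 at or before Tariq starts 20:30 → clear.
Omar: ends 17:10 at or before Tariq starts 20:30 → clear.
Mei: ends 19:10 at or before Tariq starts 20:30 → clear.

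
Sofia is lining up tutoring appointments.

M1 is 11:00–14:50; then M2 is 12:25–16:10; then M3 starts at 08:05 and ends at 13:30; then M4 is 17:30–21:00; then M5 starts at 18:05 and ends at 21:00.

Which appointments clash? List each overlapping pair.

M1 & M2, M1 & M3, M2 & M3, M4 & M5

Sorted by start: M3, M1, M2, M4, M5.
M1 starts before M3 ends → M3 and M1 overlap.
M2 starts before M3 ends → M3 and M2 overlap.
M4 starts after M3 ends, so M3 has no further overlaps.
M2 starts before M1 ends → M1 and M2 overlap.
M4 starts after M1 ends, so M1 has no further overlaps.
M4 starts after M2 ends, so M2 has no further overlaps.
M5 starts before M4 ends → M4 and M5 overlap.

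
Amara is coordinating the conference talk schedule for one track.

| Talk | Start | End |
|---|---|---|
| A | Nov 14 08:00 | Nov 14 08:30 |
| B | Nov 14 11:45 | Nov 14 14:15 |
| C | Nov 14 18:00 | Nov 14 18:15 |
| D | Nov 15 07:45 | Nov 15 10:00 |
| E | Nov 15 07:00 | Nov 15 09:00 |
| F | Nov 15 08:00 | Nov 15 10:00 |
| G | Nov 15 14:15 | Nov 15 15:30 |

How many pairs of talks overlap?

3

Two intervals overlap when each starts before the other ends.
Sorted by start: A, B, C, E, D, F, G.
B starts after A ends; A is clear from here.
C starts after B ends; B is clear from here.
E starts after C ends; C is clear from here.
D starts before E ends → E and D overlap.
F starts before E ends → E and F overlap.
G starts after E ends.
F starts before D ends → D and F overlap.
G starts after D ends.
G starts after F ends.
Overlapping pairs: D & E, D & F, E & F — 3 in total.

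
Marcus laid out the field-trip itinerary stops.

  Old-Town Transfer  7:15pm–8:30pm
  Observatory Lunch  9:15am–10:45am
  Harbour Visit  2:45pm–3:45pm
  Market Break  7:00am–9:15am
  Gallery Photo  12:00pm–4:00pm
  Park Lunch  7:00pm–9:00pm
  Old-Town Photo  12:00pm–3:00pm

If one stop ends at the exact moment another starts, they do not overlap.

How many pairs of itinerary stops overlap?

4

Two intervals overlap when each starts before the other ends.
Sorted by start: Market Break, Observatory Lunch, Gallery Photo, Old-Town Photo, Harbour Visit, Park Lunch, Old-Town Transfer.
Observatory Lunch starts exactly when Market Break ends (back-to-back, no overlap) — done with Market Break.
Gallery Photo starts after Observatory Lunch ends — done with Observatory Lunch.
Old-Town Photo starts before Gallery Photo ends → Gallery Photo and Old-Town Photo overlap.
Harbour Visit starts before Gallery Photo ends → Gallery Photo and Harbour Visit overlap.
Park Lunch starts after Gallery Photo ends — done with Gallery Photo.
Harbour Visit starts before Old-Town Photo ends → Old-Town Photo and Harbour Visit overlap.
Park Lunch starts after Old-Town Photo ends — done with Old-Town Photo.
Park Lunch starts after Harbour Visit ends — done with Harbour Visit.
Old-Town Transfer starts before Park Lunch ends → Park Lunch and Old-Town Transfer overlap.
Overlapping pairs: Gallery Photo & Harbour Visit, Gallery Photo & Old-Town Photo, Harbour Visit & Old-Town Photo, Old-Town Transfer & Park Lunch — 4 in total.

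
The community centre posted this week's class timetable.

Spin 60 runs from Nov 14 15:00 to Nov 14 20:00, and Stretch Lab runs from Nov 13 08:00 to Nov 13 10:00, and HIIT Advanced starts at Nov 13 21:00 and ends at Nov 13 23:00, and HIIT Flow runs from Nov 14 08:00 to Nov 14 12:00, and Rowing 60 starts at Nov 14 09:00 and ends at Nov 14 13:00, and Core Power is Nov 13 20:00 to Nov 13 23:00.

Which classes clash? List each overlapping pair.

Core Power & HIIT Advanced, HIIT Flow & Rowing 60

Two intervals overlap when each starts before the other ends.
Sorted by start: Stretch Lab, Core Power, HIIT Advanced, HIIT Flow, Rowing 60, Spin 60.
Core Power starts after Stretch Lab ends, so nothing later overlaps Stretch Lab either.
HIIT Advanced starts before Core Power ends → Core Power and HIIT Advanced overlap.
HIIT Flow starts after Core Power ends, so nothing later overlaps Core Power either.
HIIT Flow starts after HIIT Advanced ends, so nothing later overlaps HIIT Advanced either.
Rowing 60 starts before HIIT Flow ends → HIIT Flow and Rowing 60 overlap.
Spin 60 starts after HIIT Flow ends.
Spin 60 starts after Rowing 60 ends.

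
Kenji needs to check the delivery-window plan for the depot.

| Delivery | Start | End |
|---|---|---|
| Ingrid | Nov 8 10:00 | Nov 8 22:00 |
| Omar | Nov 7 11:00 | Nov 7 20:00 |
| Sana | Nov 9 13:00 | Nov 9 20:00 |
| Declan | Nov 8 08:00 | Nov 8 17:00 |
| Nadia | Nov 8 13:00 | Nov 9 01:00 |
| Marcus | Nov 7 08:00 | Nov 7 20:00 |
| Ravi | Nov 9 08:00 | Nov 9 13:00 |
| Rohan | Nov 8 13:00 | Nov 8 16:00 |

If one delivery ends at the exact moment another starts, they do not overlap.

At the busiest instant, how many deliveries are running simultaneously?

Sweep the timeline, counting +1 at each start and −1 at each end (ends before starts at a tie):
Nov 7 08:00 start Marcus → 1
Nov 7 11:00 start Omar → 2
Nov 7 20:00 end Marcus → 1
Nov 7 20:00 end Omar → 0
Nov 8 08:00 start Declan → 1
Nov 8 10:00 start Ingrid → 2
Nov 8 13:00 start Nadia → 3
Nov 8 13:00 start Rohan → 4
Nov 8 16:00 end Rohan → 3
Nov 8 17:00 end Declan → 2
Nov 8 22:00 end Ingrid → 1
Nov 9 01:00 end Nadia → 0
Nov 9 08:00 start Ravi → 1
Nov 9 13:00 end Ravi → 0
Nov 9 13:00 start Sana → 1
Nov 9 20:00 end Sana → 0
Peak is 4, at Nov 8 13:00 (Declan, Ingrid, Nadia, Rohan).

4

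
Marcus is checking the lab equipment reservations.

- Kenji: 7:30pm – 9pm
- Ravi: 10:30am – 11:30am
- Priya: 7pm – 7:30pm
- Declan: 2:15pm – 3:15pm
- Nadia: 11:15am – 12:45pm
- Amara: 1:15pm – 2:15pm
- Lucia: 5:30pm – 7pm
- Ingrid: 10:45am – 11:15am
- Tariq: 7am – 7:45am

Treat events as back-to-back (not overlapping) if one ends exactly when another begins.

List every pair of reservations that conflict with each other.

Ingrid & Ravi, Nadia & Ravi

Two intervals overlap when each starts before the other ends.
Sorted by start: Tariq, Ravi, Ingrid, Nadia, Amara, Declan, Lucia, Priya, Kenji.
Ravi starts after Tariq ends — done with Tariq.
Ingrid starts before Ravi ends → Ravi and Ingrid overlap.
Nadia starts before Ravi ends → Ravi and Nadia overlap.
Amara starts after Ravi ends — done with Ravi.
Nadia starts exactly when Ingrid ends (back-to-back, no overlap) — done with Ingrid.
Amara starts after Nadia ends — done with Nadia.
Declan starts exactly when Amara ends (back-to-back, no overlap) — done with Amara.
Lucia starts after Declan ends — done with Declan.
Priya starts exactly when Lucia ends (back-to-back, no overlap) — done with Lucia.
Kenji starts exactly when Priya ends (back-to-back, no overlap).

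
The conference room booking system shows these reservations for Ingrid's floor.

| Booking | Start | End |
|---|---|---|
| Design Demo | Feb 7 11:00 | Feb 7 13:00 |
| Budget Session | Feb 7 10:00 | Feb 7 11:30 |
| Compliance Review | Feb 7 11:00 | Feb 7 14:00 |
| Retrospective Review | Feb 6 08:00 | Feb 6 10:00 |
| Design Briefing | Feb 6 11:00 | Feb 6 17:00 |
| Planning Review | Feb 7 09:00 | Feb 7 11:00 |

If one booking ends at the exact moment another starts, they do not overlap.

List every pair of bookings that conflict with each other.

Sorted by start: Retrospective Review, Design Briefing, Planning Review, Budget Session, Design Demo, Compliance Review.
Design Briefing starts after Retrospective Review ends, so Retrospective Review has no further overlaps.
Planning Review starts after Design Briefing ends, so Design Briefing has no further overlaps.
Budget Session starts before Planning Review ends → Planning Review and Budget Session overlap.
Design Demo starts exactly when Planning Review ends (back-to-back, no overlap), so Planning Review has no further overlaps.
Design Demo starts before Budget Session ends → Budget Session and Design Demo overlap.
Compliance Review starts before Budget Session ends → Budget Session and Compliance Review overlap.
Compliance Review starts before Design Demo ends → Design Demo and Compliance Review overlap.

Budget Session & Compliance Review, Budget Session & Design Demo, Budget Session & Planning Review, Compliance Review & Design Demo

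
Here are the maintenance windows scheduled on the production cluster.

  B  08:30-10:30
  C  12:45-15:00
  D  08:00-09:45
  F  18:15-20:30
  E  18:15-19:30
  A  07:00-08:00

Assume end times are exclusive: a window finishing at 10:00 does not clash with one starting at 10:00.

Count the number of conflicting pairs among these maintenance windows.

2

Sorted by start: A, D, B, C, E, F.
D starts exactly when A ends (back-to-back, no overlap), so nothing later overlaps A either.
B starts before D ends → D and B overlap.
C starts after D ends, so nothing later overlaps D either.
C starts after B ends, so nothing later overlaps B either.
E starts after C ends, so nothing later overlaps C either.
F starts before E ends → E and F overlap.
Overlapping pairs: B & D, E & F — 2 in total.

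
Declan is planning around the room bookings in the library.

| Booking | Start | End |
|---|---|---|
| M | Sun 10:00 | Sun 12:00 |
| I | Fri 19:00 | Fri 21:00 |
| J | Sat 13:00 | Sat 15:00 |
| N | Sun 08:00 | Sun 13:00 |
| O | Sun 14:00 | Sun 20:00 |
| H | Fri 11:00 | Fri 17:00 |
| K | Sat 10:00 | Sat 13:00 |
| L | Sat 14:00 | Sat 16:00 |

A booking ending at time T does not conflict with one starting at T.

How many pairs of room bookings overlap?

2

Sorted by start: H, I, K, J, L, N, M, O.
I starts after H ends, so H has no further overlaps.
K starts after I ends, so I has no further overlaps.
J starts exactly when K ends (back-to-back, no overlap), so K has no further overlaps.
L starts before J ends → J and L overlap.
N starts after J ends, so J has no further overlaps.
N starts after L ends, so L has no further overlaps.
M starts before N ends → N and M overlap.
O starts after N ends.
O starts after M ends.
Overlapping pairs: J & L, M & N — 2 in total.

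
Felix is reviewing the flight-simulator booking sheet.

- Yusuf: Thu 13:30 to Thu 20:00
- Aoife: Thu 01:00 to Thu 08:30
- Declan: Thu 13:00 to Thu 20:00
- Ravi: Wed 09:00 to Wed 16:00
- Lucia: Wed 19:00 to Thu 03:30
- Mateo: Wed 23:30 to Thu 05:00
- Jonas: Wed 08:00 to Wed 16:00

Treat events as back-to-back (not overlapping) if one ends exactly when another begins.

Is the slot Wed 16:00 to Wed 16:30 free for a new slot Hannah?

Jonas: ends Wed 16:00 at or before Hannah starts Wed 16:00 → clear.
Ravi: ends Wed 16:00 at or before Hannah starts Wed 16:00 → clear.
Lucia: starts Wed 19:00 at or after Hannah ends Wed 16:30 → clear.
Mateo: starts Wed 23:30 at or after Hannah ends Wed 16:30 → clear.
Aoife: starts Thu 01:00 at or after Hannah ends Wed 16:30 → clear.
Declan: starts Thu 13:00 at or after Hannah ends Wed 16:30 → clear.
Yusuf: starts Thu 13:30 at or after Hannah ends Wed 16:30 → clear.

Yes — the slot is free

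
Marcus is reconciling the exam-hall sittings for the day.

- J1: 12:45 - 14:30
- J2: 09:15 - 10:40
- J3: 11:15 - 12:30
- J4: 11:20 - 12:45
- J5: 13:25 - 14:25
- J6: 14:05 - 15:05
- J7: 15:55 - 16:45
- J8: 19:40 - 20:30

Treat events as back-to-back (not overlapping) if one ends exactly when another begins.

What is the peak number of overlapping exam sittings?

3

Walk through starts and ends in time order (an end at T is processed before a start at T):
09:15 start J2 → 1
10:40 end J2 → 0
11:15 start J3 → 1
11:20 start J4 → 2
12:30 end J3 → 1
12:45 end J4 → 0
12:45 start J1 → 1
13:25 start J5 → 2
14:05 start J6 → 3
14:25 end J5 → 2
14:30 end J1 → 1
15:05 end J6 → 0
15:55 start J7 → 1
16:45 end J7 → 0
19:40 start J8 → 1
20:30 end J8 → 0
Peak is 3, at 14:05 (J1, J5, J6).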